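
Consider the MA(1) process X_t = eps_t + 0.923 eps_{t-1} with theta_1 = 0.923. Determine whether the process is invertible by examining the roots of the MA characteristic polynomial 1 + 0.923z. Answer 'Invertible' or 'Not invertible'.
\text{Invertible}

The MA(q) characteristic polynomial is P(z) = 1 + 0.923z.
Invertibility requires all roots to lie outside the unit circle, i.e. |z| > 1 for every root.
This is linear in z: 1 + (0.923) z = 0  =>  z = -1/(0.923) = -1.083424,  |z| = 1.083424.
Moduli of all roots: 1.0834.
All moduli strictly greater than 1? Yes.
Verdict: Invertible.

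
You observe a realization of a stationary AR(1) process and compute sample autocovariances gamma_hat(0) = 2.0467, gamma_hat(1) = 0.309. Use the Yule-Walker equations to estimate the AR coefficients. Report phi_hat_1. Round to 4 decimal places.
\hat\phi_{1} = 0.1510

The Yule-Walker equations for an AR(p) process read, in matrix form,
  Gamma_p phi = r_p,   with   (Gamma_p)_{ij} = gamma(|i - j|),
                       (r_p)_i = gamma(i),   i,j = 1..p.
Substitute the sample gammas (Toeplitz matrix and right-hand side of size 1):
  Gamma_p = [[2.0467]]
  r_p     = [0.309]
With p = 1 this is the single equation gamma(0) phi_1 = gamma(1):
  phi_hat_1 = gamma(1) / gamma(0) = 0.309 / 2.0467 = 0.1510.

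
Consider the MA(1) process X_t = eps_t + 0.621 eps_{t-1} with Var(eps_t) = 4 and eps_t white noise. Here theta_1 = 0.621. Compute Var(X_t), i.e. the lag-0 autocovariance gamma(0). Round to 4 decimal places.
\gamma(0) = 5.5426

For an MA(q) process X_t = eps_t + sum_i theta_i eps_{t-i} with
Var(eps_t) = sigma^2, the variance is
  gamma(0) = sigma^2 * (1 + sum_i theta_i^2).
  sum_i theta_i^2 = (0.621)^2 = 0.385641.
  gamma(0) = 4 * (1 + 0.385641) = 4 * 1.385641 = 5.542564, which rounds to 5.5426.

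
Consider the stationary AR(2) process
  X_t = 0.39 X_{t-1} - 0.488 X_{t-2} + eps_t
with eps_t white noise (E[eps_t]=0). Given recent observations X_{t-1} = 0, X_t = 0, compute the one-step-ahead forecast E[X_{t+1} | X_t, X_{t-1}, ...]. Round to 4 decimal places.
E[X_{t+1} \mid \mathcal F_t] = 0.0000

For an AR(p) model X_t = c + sum_i phi_i X_{t-i} + eps_t, the
one-step-ahead conditional mean is
  E[X_{t+1} | X_t, ...] = c + sum_i phi_i X_{t+1-i}.
Substitute known values:
  E[X_{t+1} | ...] = (0.39) * (0) + (-0.488) * (0)
                   = 0.0000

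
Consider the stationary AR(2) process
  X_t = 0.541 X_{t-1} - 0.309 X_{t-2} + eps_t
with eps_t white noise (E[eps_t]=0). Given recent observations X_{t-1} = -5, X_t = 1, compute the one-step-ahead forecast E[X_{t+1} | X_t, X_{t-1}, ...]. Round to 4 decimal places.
E[X_{t+1} \mid \mathcal F_t] = 2.0860

For an AR(p) model X_t = c + sum_i phi_i X_{t-i} + eps_t, the
one-step-ahead conditional mean is
  E[X_{t+1} | X_t, ...] = c + sum_i phi_i X_{t+1-i}.
Substitute known values:
  E[X_{t+1} | ...] = (0.541) * (1) + (-0.309) * (-5)
                   = 2.0860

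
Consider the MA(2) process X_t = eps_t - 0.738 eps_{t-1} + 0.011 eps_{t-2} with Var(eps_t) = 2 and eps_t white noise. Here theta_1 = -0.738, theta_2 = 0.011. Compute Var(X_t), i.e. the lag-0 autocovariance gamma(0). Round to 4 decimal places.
\gamma(0) = 3.0895

For an MA(q) process X_t = eps_t + sum_i theta_i eps_{t-i} with
Var(eps_t) = sigma^2, the variance is
  gamma(0) = sigma^2 * (1 + sum_i theta_i^2).
  sum_i theta_i^2 = (-0.738)^2 + (0.011)^2 = 0.544644 + 0.000121 = 0.544765.
  gamma(0) = 2 * (1 + 0.544765) = 2 * 1.544765 = 3.08953, which rounds to 3.0895.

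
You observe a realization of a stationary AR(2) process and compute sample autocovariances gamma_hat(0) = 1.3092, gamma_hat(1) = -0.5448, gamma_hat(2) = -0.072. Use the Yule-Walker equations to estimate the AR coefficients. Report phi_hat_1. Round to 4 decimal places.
\hat\phi_{1} = -0.5310

The Yule-Walker equations for an AR(p) process read, in matrix form,
  Gamma_p phi = r_p,   with   (Gamma_p)_{ij} = gamma(|i - j|),
                       (r_p)_i = gamma(i),   i,j = 1..p.
Substitute the sample gammas (Toeplitz matrix and right-hand side of size 2):
  Gamma_p = [[1.3092, -0.5448], [-0.5448, 1.3092]]
  r_p     = [-0.5448, -0.072]
Written out:
  1.3092 phi_1 - 0.5448 phi_2 = -0.5448
  -0.5448 phi_1 + 1.3092 phi_2 = -0.072
Solve by Cramer's rule:
  det = gamma(0)^2 - gamma(1)^2 = (1.3092)^2 - (-0.5448)^2 = 1.71400464 - 0.29680704 = 1.4171976
  phi_hat_1 = [gamma(1) gamma(0) - gamma(1) gamma(2)] / det = [(-0.5448)(1.3092) - (-0.5448)(-0.072)] / 1.4171976 = -0.75247776 / 1.4171976 = -0.531
  phi_hat_2 = [gamma(0) gamma(2) - gamma(1)^2] / det = [(1.3092)(-0.072) - (-0.5448)^2] / 1.4171976 = -0.39106944 / 1.4171976 = -0.2759
So phi_hat = [-0.5310, -0.2759].
Therefore phi_hat_1 = -0.5310.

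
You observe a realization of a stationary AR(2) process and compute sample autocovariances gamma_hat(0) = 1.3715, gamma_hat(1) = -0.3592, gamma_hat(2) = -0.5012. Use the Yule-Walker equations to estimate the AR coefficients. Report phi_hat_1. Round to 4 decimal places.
\hat\phi_{1} = -0.3839

The Yule-Walker equations for an AR(p) process read, in matrix form,
  Gamma_p phi = r_p,   with   (Gamma_p)_{ij} = gamma(|i - j|),
                       (r_p)_i = gamma(i),   i,j = 1..p.
Substitute the sample gammas (Toeplitz matrix and right-hand side of size 2):
  Gamma_p = [[1.3715, -0.3592], [-0.3592, 1.3715]]
  r_p     = [-0.3592, -0.5012]
Written out:
  1.3715 phi_1 - 0.3592 phi_2 = -0.3592
  -0.3592 phi_1 + 1.3715 phi_2 = -0.5012
Solve by Cramer's rule:
  det = gamma(0)^2 - gamma(1)^2 = (1.3715)^2 - (-0.3592)^2 = 1.88101225 - 0.12902464 = 1.75198761
  phi_hat_1 = [gamma(1) gamma(0) - gamma(1) gamma(2)] / det = [(-0.3592)(1.3715) - (-0.3592)(-0.5012)] / 1.75198761 = -0.67267384 / 1.75198761 = -0.3839
  phi_hat_2 = [gamma(0) gamma(2) - gamma(1)^2] / det = [(1.3715)(-0.5012) - (-0.3592)^2] / 1.75198761 = -0.81642044 / 1.75198761 = -0.466
So phi_hat = [-0.3839, -0.4660].
Therefore phi_hat_1 = -0.3839.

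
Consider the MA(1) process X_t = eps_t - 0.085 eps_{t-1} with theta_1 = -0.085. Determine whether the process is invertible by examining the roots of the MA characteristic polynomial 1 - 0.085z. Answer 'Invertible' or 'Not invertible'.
\text{Invertible}

The MA(q) characteristic polynomial is P(z) = 1 - 0.085z.
Invertibility requires all roots to lie outside the unit circle, i.e. |z| > 1 for every root.
This is linear in z: 1 + (-0.085) z = 0  =>  z = -1/(-0.085) = 11.764706,  |z| = 11.764706.
Moduli of all roots: 11.7647.
All moduli strictly greater than 1? Yes.
Verdict: Invertible.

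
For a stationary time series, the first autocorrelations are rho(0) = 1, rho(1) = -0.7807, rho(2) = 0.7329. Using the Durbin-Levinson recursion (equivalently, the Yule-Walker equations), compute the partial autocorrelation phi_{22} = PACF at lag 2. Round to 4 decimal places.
\phi_{22} = 0.3160

The PACF at lag k is phi_{kk}, the last component of the solution
to the Yule-Walker system G_k phi = r_k where
  (G_k)_{ij} = rho(|i - j|), (r_k)_i = rho(i), i,j = 1..k.
Equivalently, Durbin-Levinson gives phi_{kk} iteratively:
  phi_{11} = rho(1)
  phi_{kk} = [rho(k) - sum_{j=1..k-1} phi_{k-1,j} rho(k-j)]
            / [1 - sum_{j=1..k-1} phi_{k-1,j} rho(j)],
  phi_{k,j} = phi_{k-1,j} - phi_{kk} phi_{k-1,k-j},  j = 1..k-1.
Step k = 1:
  phi_11 = rho(1) = -0.7807.
Step k = 2:
  phi_22 = [rho(2) - phi_11 rho(1)] / [1 - phi_11 rho(1)] = [0.7329 - (-0.7807)(-0.7807)] / [1 - (-0.7807)(-0.7807)]
         = 0.12340751 / 0.39050751 = 0.316.
Therefore phi_{22} = 0.3160.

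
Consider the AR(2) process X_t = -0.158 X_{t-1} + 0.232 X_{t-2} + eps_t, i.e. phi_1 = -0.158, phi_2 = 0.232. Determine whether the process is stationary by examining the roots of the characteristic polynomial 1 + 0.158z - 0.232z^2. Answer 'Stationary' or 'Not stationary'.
\text{Stationary}

The AR(p) characteristic polynomial is P(z) = 1 + 0.158z - 0.232z^2.
Stationarity requires all roots to lie outside the unit circle, i.e. |z| > 1 for every root.
Set 1 + (0.158) z + (-0.232) z^2 = 0, i.e. a z^2 + b z + c = 0 with a = -0.232, b = 0.158, c = 1.
Discriminant D = b^2 - 4ac = (0.158)^2 - 4*(-0.232)*1 = 0.024964 - (-0.928) = 0.952964.
D >= 0, so the roots are real: z = (-b +/- sqrt(D)) / (2a) = (-0.158 +/- 0.976199) / (-0.464).
  z_1 = (-0.158 + 0.976199) / (-0.464) = -1.7634,   |z_1| = 1.7634.
  z_2 = (-0.158 - 0.976199) / (-0.464) = 2.4444,   |z_2| = 2.4444.
Moduli of all roots: 1.7634, 2.4444.
All moduli strictly greater than 1? Yes.
Verdict: Stationary.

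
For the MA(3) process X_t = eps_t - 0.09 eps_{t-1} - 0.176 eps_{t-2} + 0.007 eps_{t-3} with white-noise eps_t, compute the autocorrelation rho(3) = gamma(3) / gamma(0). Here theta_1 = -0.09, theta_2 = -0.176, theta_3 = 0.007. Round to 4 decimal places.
\rho(3) = 0.0067

For an MA(q) process with theta_0 = 1, the autocovariance is
  gamma(k) = sigma^2 * sum_{i=0..q-k} theta_i * theta_{i+k},
and rho(k) = gamma(k) / gamma(0). Sigma^2 cancels.
  numerator   = (1)*(0.007) = 0.007.
  denominator = (1)^2 + (-0.09)^2 + (-0.176)^2 + (0.007)^2 = 1.039125.
  rho(3) = 0.007 / 1.039125 = 0.0067.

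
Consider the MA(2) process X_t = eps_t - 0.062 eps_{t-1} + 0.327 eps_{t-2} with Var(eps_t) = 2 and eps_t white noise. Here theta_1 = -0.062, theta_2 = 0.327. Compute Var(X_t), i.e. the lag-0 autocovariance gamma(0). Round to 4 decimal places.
\gamma(0) = 2.2215

For an MA(q) process X_t = eps_t + sum_i theta_i eps_{t-i} with
Var(eps_t) = sigma^2, the variance is
  gamma(0) = sigma^2 * (1 + sum_i theta_i^2).
  sum_i theta_i^2 = (-0.062)^2 + (0.327)^2 = 0.003844 + 0.106929 = 0.110773.
  gamma(0) = 2 * (1 + 0.110773) = 2 * 1.110773 = 2.221546, which rounds to 2.2215.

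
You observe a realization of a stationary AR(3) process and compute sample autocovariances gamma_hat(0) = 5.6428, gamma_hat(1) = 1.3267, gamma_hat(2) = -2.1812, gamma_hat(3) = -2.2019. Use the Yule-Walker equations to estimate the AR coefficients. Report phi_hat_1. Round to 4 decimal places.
\hat\phi_{1} = 0.2520

The Yule-Walker equations for an AR(p) process read, in matrix form,
  Gamma_p phi = r_p,   with   (Gamma_p)_{ij} = gamma(|i - j|),
                       (r_p)_i = gamma(i),   i,j = 1..p.
Substitute the sample gammas (Toeplitz matrix and right-hand side of size 3):
  Gamma_p = [[5.6428, 1.3267, -2.1812], [1.3267, 5.6428, 1.3267], [-2.1812, 1.3267, 5.6428]]
  r_p     = [1.3267, -2.1812, -2.2019]
Written out (R1..R3):
  (R1) 5.6428 phi_1 + 1.3267 phi_2 - 2.1812 phi_3 = 1.3267
  (R2) 1.3267 phi_1 + 5.6428 phi_2 + 1.3267 phi_3 = -2.1812
  (R3) -2.1812 phi_1 + 1.3267 phi_2 + 5.6428 phi_3 = -2.2019
Gaussian elimination:
  R2 <- R2 - (1.3267/5.6428) R1 = R2 - (0.235114) R1:  5.330875 phi_2 + 1.83953 phi_3 = -2.493125
  R3 <- R3 - (-2.1812/5.6428) R1 = R3 - (-0.386546) R1:  1.83953 phi_2 + 4.799667 phi_3 = -1.68907
  R3 <- R3 - (1.83953/5.330875) R2 = R3 - (0.345071) R2:  4.164898 phi_3 = -0.828765
Back-substitution:
  phi_hat_3 = -0.828765 / 4.164898 = -0.198988
  phi_hat_2 = (-2.493125 - (1.83953)(-0.198988)) / 5.330875 = -0.399012
  phi_hat_1 = (1.3267 - (1.3267)(-0.399012) - (-2.1812)(-0.198988)) / 5.6428 = 0.252009
So phi_hat = [0.2520, -0.3990, -0.1990].
Therefore phi_hat_1 = 0.2520.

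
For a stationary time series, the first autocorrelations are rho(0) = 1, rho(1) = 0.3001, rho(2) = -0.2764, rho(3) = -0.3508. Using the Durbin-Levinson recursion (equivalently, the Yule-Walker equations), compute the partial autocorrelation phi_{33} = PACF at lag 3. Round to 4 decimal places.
\phi_{33} = -0.1490

The PACF at lag k is phi_{kk}, the last component of the solution
to the Yule-Walker system G_k phi = r_k where
  (G_k)_{ij} = rho(|i - j|), (r_k)_i = rho(i), i,j = 1..k.
Equivalently, Durbin-Levinson gives phi_{kk} iteratively:
  phi_{11} = rho(1)
  phi_{kk} = [rho(k) - sum_{j=1..k-1} phi_{k-1,j} rho(k-j)]
            / [1 - sum_{j=1..k-1} phi_{k-1,j} rho(j)],
  phi_{k,j} = phi_{k-1,j} - phi_{kk} phi_{k-1,k-j},  j = 1..k-1.
Step k = 1:
  phi_11 = rho(1) = 0.3001.
Step k = 2:
  phi_22 = [rho(2) - phi_11 rho(1)] / [1 - phi_11 rho(1)] = [-0.2764 - (0.3001)(0.3001)] / [1 - (0.3001)(0.3001)]
         = -0.36646001 / 0.90993999 = -0.40273.
  Update: phi_21 = phi_11 - phi_22 phi_11 = 0.3001 - (-0.40273)(0.3001) = 0.420959.
Step k = 3:
  phi_33 = [rho(3) - phi_21 rho(2) - phi_22 rho(1)] / [1 - phi_21 rho(1) - phi_22 rho(2)]
    numerator   = -0.3508 - (0.420959)(-0.2764) - (-0.40273)(0.3001) = -0.11358764
    denominator = 1 - (0.420959)(0.3001) - (-0.40273)(-0.2764) = 0.7623556
  phi_33 = -0.11358764 / 0.7623556 = -0.149.
Therefore phi_{33} = -0.1490.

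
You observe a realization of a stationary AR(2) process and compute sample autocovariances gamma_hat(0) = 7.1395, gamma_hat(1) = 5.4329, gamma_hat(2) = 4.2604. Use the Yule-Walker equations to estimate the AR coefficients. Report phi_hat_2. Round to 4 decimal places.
\hat\phi_{2} = 0.0420

The Yule-Walker equations for an AR(p) process read, in matrix form,
  Gamma_p phi = r_p,   with   (Gamma_p)_{ij} = gamma(|i - j|),
                       (r_p)_i = gamma(i),   i,j = 1..p.
Substitute the sample gammas (Toeplitz matrix and right-hand side of size 2):
  Gamma_p = [[7.1395, 5.4329], [5.4329, 7.1395]]
  r_p     = [5.4329, 4.2604]
Written out:
  7.1395 phi_1 + 5.4329 phi_2 = 5.4329
  5.4329 phi_1 + 7.1395 phi_2 = 4.2604
Solve by Cramer's rule:
  det = gamma(0)^2 - gamma(1)^2 = (7.1395)^2 - (5.4329)^2 = 50.97246025 - 29.51640241 = 21.45605784
  phi_hat_1 = [gamma(1) gamma(0) - gamma(1) gamma(2)] / det = [(5.4329)(7.1395) - (5.4329)(4.2604)] / 21.45605784 = 15.64186239 / 21.45605784 = 0.729
  phi_hat_2 = [gamma(0) gamma(2) - gamma(1)^2] / det = [(7.1395)(4.2604) - (5.4329)^2] / 21.45605784 = 0.90072339 / 21.45605784 = 0.042
So phi_hat = [0.7290, 0.0420].
Therefore phi_hat_2 = 0.0420.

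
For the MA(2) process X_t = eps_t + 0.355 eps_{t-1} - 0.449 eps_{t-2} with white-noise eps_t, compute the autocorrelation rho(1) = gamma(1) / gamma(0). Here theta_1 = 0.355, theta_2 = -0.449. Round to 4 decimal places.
\rho(1) = 0.1473

For an MA(q) process with theta_0 = 1, the autocovariance is
  gamma(k) = sigma^2 * sum_{i=0..q-k} theta_i * theta_{i+k},
and rho(k) = gamma(k) / gamma(0). Sigma^2 cancels.
  numerator   = (1)*(0.355) + (0.355)*(-0.449) = 0.195605.
  denominator = (1)^2 + (0.355)^2 + (-0.449)^2 = 1.327626.
  rho(1) = 0.195605 / 1.327626 = 0.1473.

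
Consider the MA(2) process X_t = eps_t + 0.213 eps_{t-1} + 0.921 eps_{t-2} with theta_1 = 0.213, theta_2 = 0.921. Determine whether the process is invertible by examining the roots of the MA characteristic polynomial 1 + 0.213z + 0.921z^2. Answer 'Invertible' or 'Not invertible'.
\text{Invertible}

The MA(q) characteristic polynomial is P(z) = 1 + 0.213z + 0.921z^2.
Invertibility requires all roots to lie outside the unit circle, i.e. |z| > 1 for every root.
Set 1 + (0.213) z + (0.921) z^2 = 0, i.e. a z^2 + b z + c = 0 with a = 0.921, b = 0.213, c = 1.
Discriminant D = b^2 - 4ac = (0.213)^2 - 4*(0.921)*1 = 0.045369 - (3.684) = -3.638631.
D < 0, so the roots are the complex-conjugate pair z = (-b +/- i sqrt(-D)) / (2a) = -0.1156 +/- 1.0356i.
For a conjugate pair |z|^2 = z * conj(z) = (product of roots) = c/a = 1/(0.921) = 1.085776, so |z| = sqrt(1.085776) = 1.042 for both roots.
Moduli of all roots: 1.0420, 1.0420.
All moduli strictly greater than 1? Yes.
Verdict: Invertible.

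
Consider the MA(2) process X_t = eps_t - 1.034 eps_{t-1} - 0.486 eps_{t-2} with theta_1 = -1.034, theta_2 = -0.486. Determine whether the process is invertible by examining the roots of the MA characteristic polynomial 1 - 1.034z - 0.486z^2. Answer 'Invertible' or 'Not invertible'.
\text{Not invertible}

The MA(q) characteristic polynomial is P(z) = 1 - 1.034z - 0.486z^2.
Invertibility requires all roots to lie outside the unit circle, i.e. |z| > 1 for every root.
Set 1 + (-1.034) z + (-0.486) z^2 = 0, i.e. a z^2 + b z + c = 0 with a = -0.486, b = -1.034, c = 1.
Discriminant D = b^2 - 4ac = (-1.034)^2 - 4*(-0.486)*1 = 1.069156 - (-1.944) = 3.013156.
D >= 0, so the roots are real: z = (-b +/- sqrt(D)) / (2a) = (1.034 +/- 1.735844) / (-0.972).
  z_1 = (1.034 + 1.735844) / (-0.972) = -2.8496,   |z_1| = 2.8496.
  z_2 = (1.034 - 1.735844) / (-0.972) = 0.7221,   |z_2| = 0.7221.
Moduli of all roots: 2.8496, 0.7221.
All moduli strictly greater than 1? No.
Verdict: Not invertible.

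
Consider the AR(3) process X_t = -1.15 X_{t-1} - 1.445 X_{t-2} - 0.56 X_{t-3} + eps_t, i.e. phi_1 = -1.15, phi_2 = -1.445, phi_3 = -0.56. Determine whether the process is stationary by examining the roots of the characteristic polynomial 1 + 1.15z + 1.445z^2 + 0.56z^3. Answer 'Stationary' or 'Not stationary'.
\text{Not stationary}

The AR(p) characteristic polynomial is P(z) = 1 + 1.15z + 1.445z^2 + 0.56z^3.
Stationarity requires all roots to lie outside the unit circle, i.e. |z| > 1 for every root.
Degree 3: look for a simple real root z0 first, then factor out (1 - z/z0) and solve the remaining quadratic.
Testing z0 = -2: P(-2) = 1 + (1.15)(-2) + (1.445)(-2)^2 + (0.56)(-2)^3
  = 1 + (-2.3) + (5.78) + (-4.48) = 0.  So z_0 = -2 is a root, |z_0| = 2.
Divide out the factor (1 + 0.5 z) = (1 - z/z0) (since 1/z0 = -0.5):
  P(z) = (1 + 0.5 z)(1 + (0.65) z + (1.12) z^2)
  [check: z-coef 0.65 - (-0.5) = 1.15; z^2-coef 1.12 - (-0.5)(0.65) = 1.445; z^3-coef -(-0.5)(1.12) = 0.56.]
Remaining roots from the quadratic factor 1 + (0.65) z + (1.12) z^2:
  Set 1 + (0.65) z + (1.12) z^2 = 0, i.e. a z^2 + b z + c = 0 with a = 1.12, b = 0.65, c = 1.
  Discriminant D = b^2 - 4ac = (0.65)^2 - 4*(1.12)*1 = 0.4225 - (4.48) = -4.0575.
  D < 0, so the roots are the complex-conjugate pair z = (-b +/- i sqrt(-D)) / (2a) = -0.2902 +/- 0.8993i.
  For a conjugate pair |z|^2 = z * conj(z) = (product of roots) = c/a = 1/(1.12) = 0.892857, so |z| = sqrt(0.892857) = 0.9449 for both roots.
Moduli of all roots: 2.0000, 0.9449, 0.9449.
All moduli strictly greater than 1? No.
Verdict: Not stationary.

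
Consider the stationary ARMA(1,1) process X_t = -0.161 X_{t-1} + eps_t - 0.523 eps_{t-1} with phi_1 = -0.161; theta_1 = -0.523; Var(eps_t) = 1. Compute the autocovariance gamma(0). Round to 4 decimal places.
\gamma(0) = 1.4803

Multiply the model equation by X_{t-k} and take expectations. With theta_0 = psi_0 = 1 and psi_j the MA(infinity) weights, this gives
  gamma(k) - sum_i phi_i gamma(k-i) = c_k,
  c_k = sigma^2 * sum_{j=k..q} theta_j psi_{j-k}   (c_k = 0 for k > q),
using gamma(-m) = gamma(m).
psi-weights needed (psi_j = theta_j + sum_i phi_i psi_{j-i}):
  psi_1 = theta_1 + phi_1 = -0.523 + (-0.161) = -0.684
Right-hand sides:
  c_0 = sigma^2 (1 + theta_1 psi_1) = 1 * (1 + (-0.523)(-0.684)) = 1 * 1.357732 = 1.357732
  c_1 = sigma^2 theta_1 = 1 * (-0.523) = -0.523
  c_2 = 0
Equations for k = 0 and k = 1 (AR order 1):
  gamma(0) = phi_1 gamma(1) + c_0
  gamma(1) = phi_1 gamma(0) + c_1
Substituting the second into the first: gamma(0) (1 - phi_1^2) = c_0 + phi_1 c_1, so
  gamma(0) = (c_0 + phi_1 c_1) / (1 - phi_1^2) = (1.357732 + (-0.161)(-0.523)) / (1 - (-0.161)^2) = 1.441935 / 0.974079 = 1.480306.
Therefore gamma(0) = 1.4803 (to 4 decimal places).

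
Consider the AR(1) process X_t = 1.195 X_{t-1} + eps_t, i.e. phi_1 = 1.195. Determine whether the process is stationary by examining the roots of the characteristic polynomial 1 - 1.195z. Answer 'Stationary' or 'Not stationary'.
\text{Not stationary}

The AR(p) characteristic polynomial is P(z) = 1 - 1.195z.
Stationarity requires all roots to lie outside the unit circle, i.e. |z| > 1 for every root.
This is linear in z: 1 + (-1.195) z = 0  =>  z = -1/(-1.195) = 0.83682,  |z| = 0.83682.
Moduli of all roots: 0.8368.
All moduli strictly greater than 1? No.
Verdict: Not stationary.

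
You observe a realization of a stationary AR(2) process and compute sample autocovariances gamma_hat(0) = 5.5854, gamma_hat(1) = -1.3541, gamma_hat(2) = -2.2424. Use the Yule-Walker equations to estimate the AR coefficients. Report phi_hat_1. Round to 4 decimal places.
\hat\phi_{1} = -0.3610

The Yule-Walker equations for an AR(p) process read, in matrix form,
  Gamma_p phi = r_p,   with   (Gamma_p)_{ij} = gamma(|i - j|),
                       (r_p)_i = gamma(i),   i,j = 1..p.
Substitute the sample gammas (Toeplitz matrix and right-hand side of size 2):
  Gamma_p = [[5.5854, -1.3541], [-1.3541, 5.5854]]
  r_p     = [-1.3541, -2.2424]
Written out:
  5.5854 phi_1 - 1.3541 phi_2 = -1.3541
  -1.3541 phi_1 + 5.5854 phi_2 = -2.2424
Solve by Cramer's rule:
  det = gamma(0)^2 - gamma(1)^2 = (5.5854)^2 - (-1.3541)^2 = 31.19669316 - 1.83358681 = 29.36310635
  phi_hat_1 = [gamma(1) gamma(0) - gamma(1) gamma(2)] / det = [(-1.3541)(5.5854) - (-1.3541)(-2.2424)] / 29.36310635 = -10.59962398 / 29.36310635 = -0.361
  phi_hat_2 = [gamma(0) gamma(2) - gamma(1)^2] / det = [(5.5854)(-2.2424) - (-1.3541)^2] / 29.36310635 = -14.35828777 / 29.36310635 = -0.489
So phi_hat = [-0.3610, -0.4890].
Therefore phi_hat_1 = -0.3610.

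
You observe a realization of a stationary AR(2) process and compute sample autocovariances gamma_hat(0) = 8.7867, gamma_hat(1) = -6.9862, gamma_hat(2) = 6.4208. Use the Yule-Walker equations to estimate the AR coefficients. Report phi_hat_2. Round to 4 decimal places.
\hat\phi_{2} = 0.2680

The Yule-Walker equations for an AR(p) process read, in matrix form,
  Gamma_p phi = r_p,   with   (Gamma_p)_{ij} = gamma(|i - j|),
                       (r_p)_i = gamma(i),   i,j = 1..p.
Substitute the sample gammas (Toeplitz matrix and right-hand side of size 2):
  Gamma_p = [[8.7867, -6.9862], [-6.9862, 8.7867]]
  r_p     = [-6.9862, 6.4208]
Written out:
  8.7867 phi_1 - 6.9862 phi_2 = -6.9862
  -6.9862 phi_1 + 8.7867 phi_2 = 6.4208
Solve by Cramer's rule:
  det = gamma(0)^2 - gamma(1)^2 = (8.7867)^2 - (-6.9862)^2 = 77.20609689 - 48.80699044 = 28.39910645
  phi_hat_1 = [gamma(1) gamma(0) - gamma(1) gamma(2)] / det = [(-6.9862)(8.7867) - (-6.9862)(6.4208)] / 28.39910645 = -16.52865058 / 28.39910645 = -0.582
  phi_hat_2 = [gamma(0) gamma(2) - gamma(1)^2] / det = [(8.7867)(6.4208) - (-6.9862)^2] / 28.39910645 = 7.61065292 / 28.39910645 = 0.268
So phi_hat = [-0.5820, 0.2680].
Therefore phi_hat_2 = 0.2680.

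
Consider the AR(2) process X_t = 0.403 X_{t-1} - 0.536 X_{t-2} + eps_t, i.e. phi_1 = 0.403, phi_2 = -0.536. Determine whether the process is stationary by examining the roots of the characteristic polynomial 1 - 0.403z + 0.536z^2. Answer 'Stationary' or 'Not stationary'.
\text{Stationary}

The AR(p) characteristic polynomial is P(z) = 1 - 0.403z + 0.536z^2.
Stationarity requires all roots to lie outside the unit circle, i.e. |z| > 1 for every root.
Set 1 + (-0.403) z + (0.536) z^2 = 0, i.e. a z^2 + b z + c = 0 with a = 0.536, b = -0.403, c = 1.
Discriminant D = b^2 - 4ac = (-0.403)^2 - 4*(0.536)*1 = 0.162409 - (2.144) = -1.981591.
D < 0, so the roots are the complex-conjugate pair z = (-b +/- i sqrt(-D)) / (2a) = 0.3759 +/- 1.3131i.
For a conjugate pair |z|^2 = z * conj(z) = (product of roots) = c/a = 1/(0.536) = 1.865672, so |z| = sqrt(1.865672) = 1.3659 for both roots.
Moduli of all roots: 1.3659, 1.3659.
All moduli strictly greater than 1? Yes.
Verdict: Stationary.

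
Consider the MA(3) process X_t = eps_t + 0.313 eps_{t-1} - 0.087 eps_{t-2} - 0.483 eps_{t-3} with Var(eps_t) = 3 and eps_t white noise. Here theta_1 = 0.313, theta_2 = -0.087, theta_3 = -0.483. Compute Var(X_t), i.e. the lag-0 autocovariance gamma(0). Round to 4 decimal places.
\gamma(0) = 4.0165

For an MA(q) process X_t = eps_t + sum_i theta_i eps_{t-i} with
Var(eps_t) = sigma^2, the variance is
  gamma(0) = sigma^2 * (1 + sum_i theta_i^2).
  sum_i theta_i^2 = (0.313)^2 + (-0.087)^2 + (-0.483)^2 = 0.097969 + 0.007569 + 0.233289 = 0.338827.
  gamma(0) = 3 * (1 + 0.338827) = 3 * 1.338827 = 4.016481, which rounds to 4.0165.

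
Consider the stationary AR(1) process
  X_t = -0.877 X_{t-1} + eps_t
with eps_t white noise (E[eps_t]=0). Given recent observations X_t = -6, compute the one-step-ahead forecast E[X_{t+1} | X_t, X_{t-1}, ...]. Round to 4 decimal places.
E[X_{t+1} \mid \mathcal F_t] = 5.2620

For an AR(p) model X_t = c + sum_i phi_i X_{t-i} + eps_t, the
one-step-ahead conditional mean is
  E[X_{t+1} | X_t, ...] = c + sum_i phi_i X_{t+1-i}.
Substitute known values:
  E[X_{t+1} | ...] = (-0.877) * (-6)
                   = 5.2620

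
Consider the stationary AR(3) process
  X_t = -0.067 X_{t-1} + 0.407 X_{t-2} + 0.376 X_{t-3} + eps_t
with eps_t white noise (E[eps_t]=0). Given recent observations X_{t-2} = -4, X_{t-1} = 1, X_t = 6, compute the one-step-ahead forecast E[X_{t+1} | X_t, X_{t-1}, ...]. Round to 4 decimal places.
E[X_{t+1} \mid \mathcal F_t] = -1.4990

For an AR(p) model X_t = c + sum_i phi_i X_{t-i} + eps_t, the
one-step-ahead conditional mean is
  E[X_{t+1} | X_t, ...] = c + sum_i phi_i X_{t+1-i}.
Substitute known values:
  E[X_{t+1} | ...] = (-0.067) * (6) + (0.407) * (1) + (0.376) * (-4)
                   = -1.4990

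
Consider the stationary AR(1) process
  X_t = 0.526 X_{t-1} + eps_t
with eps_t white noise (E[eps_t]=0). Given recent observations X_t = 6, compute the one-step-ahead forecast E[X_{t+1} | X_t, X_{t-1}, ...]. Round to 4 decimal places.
E[X_{t+1} \mid \mathcal F_t] = 3.1560

For an AR(p) model X_t = c + sum_i phi_i X_{t-i} + eps_t, the
one-step-ahead conditional mean is
  E[X_{t+1} | X_t, ...] = c + sum_i phi_i X_{t+1-i}.
Substitute known values:
  E[X_{t+1} | ...] = (0.526) * (6)
                   = 3.1560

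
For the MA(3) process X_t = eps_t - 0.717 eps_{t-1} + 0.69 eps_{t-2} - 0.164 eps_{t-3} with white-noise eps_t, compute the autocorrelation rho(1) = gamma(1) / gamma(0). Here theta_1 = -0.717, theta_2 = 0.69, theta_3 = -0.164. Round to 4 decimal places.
\rho(1) = -0.6568

For an MA(q) process with theta_0 = 1, the autocovariance is
  gamma(k) = sigma^2 * sum_{i=0..q-k} theta_i * theta_{i+k},
and rho(k) = gamma(k) / gamma(0). Sigma^2 cancels.
  numerator   = (1)*(-0.717) + (-0.717)*(0.69) + (0.69)*(-0.164) = -1.32489.
  denominator = (1)^2 + (-0.717)^2 + (0.69)^2 + (-0.164)^2 = 2.017085.
  rho(1) = -1.32489 / 2.017085 = -0.6568.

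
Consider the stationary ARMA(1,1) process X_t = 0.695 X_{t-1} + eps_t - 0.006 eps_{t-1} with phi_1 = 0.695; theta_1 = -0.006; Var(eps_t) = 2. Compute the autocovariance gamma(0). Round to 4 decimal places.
\gamma(0) = 3.8365

Multiply the model equation by X_{t-k} and take expectations. With theta_0 = psi_0 = 1 and psi_j the MA(infinity) weights, this gives
  gamma(k) - sum_i phi_i gamma(k-i) = c_k,
  c_k = sigma^2 * sum_{j=k..q} theta_j psi_{j-k}   (c_k = 0 for k > q),
using gamma(-m) = gamma(m).
psi-weights needed (psi_j = theta_j + sum_i phi_i psi_{j-i}):
  psi_1 = theta_1 + phi_1 = -0.006 + (0.695) = 0.689
Right-hand sides:
  c_0 = sigma^2 (1 + theta_1 psi_1) = 2 * (1 + (-0.006)(0.689)) = 2 * 0.995866 = 1.991732
  c_1 = sigma^2 theta_1 = 2 * (-0.006) = -0.012
  c_2 = 0
Equations for k = 0 and k = 1 (AR order 1):
  gamma(0) = phi_1 gamma(1) + c_0
  gamma(1) = phi_1 gamma(0) + c_1
Substituting the second into the first: gamma(0) (1 - phi_1^2) = c_0 + phi_1 c_1, so
  gamma(0) = (c_0 + phi_1 c_1) / (1 - phi_1^2) = (1.991732 + (0.695)(-0.012)) / (1 - (0.695)^2) = 1.983392 / 0.516975 = 3.836534.
Therefore gamma(0) = 3.8365 (to 4 decimal places).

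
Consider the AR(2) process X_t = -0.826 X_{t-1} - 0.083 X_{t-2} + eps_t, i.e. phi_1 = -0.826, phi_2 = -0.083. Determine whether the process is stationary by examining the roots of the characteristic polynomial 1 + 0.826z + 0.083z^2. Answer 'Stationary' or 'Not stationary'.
\text{Stationary}

The AR(p) characteristic polynomial is P(z) = 1 + 0.826z + 0.083z^2.
Stationarity requires all roots to lie outside the unit circle, i.e. |z| > 1 for every root.
Set 1 + (0.826) z + (0.083) z^2 = 0, i.e. a z^2 + b z + c = 0 with a = 0.083, b = 0.826, c = 1.
Discriminant D = b^2 - 4ac = (0.826)^2 - 4*(0.083)*1 = 0.682276 - (0.332) = 0.350276.
D >= 0, so the roots are real: z = (-b +/- sqrt(D)) / (2a) = (-0.826 +/- 0.591841) / (0.166).
  z_1 = (-0.826 + 0.591841) / (0.166) = -1.4106,   |z_1| = 1.4106.
  z_2 = (-0.826 - 0.591841) / (0.166) = -8.5412,   |z_2| = 8.5412.
Moduli of all roots: 1.4106, 8.5412.
All moduli strictly greater than 1? Yes.
Verdict: Stationary.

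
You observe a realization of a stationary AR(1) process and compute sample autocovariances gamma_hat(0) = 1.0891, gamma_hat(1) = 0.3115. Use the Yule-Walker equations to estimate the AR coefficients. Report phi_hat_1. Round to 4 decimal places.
\hat\phi_{1} = 0.2860

The Yule-Walker equations for an AR(p) process read, in matrix form,
  Gamma_p phi = r_p,   with   (Gamma_p)_{ij} = gamma(|i - j|),
                       (r_p)_i = gamma(i),   i,j = 1..p.
Substitute the sample gammas (Toeplitz matrix and right-hand side of size 1):
  Gamma_p = [[1.0891]]
  r_p     = [0.3115]
With p = 1 this is the single equation gamma(0) phi_1 = gamma(1):
  phi_hat_1 = gamma(1) / gamma(0) = 0.3115 / 1.0891 = 0.2860.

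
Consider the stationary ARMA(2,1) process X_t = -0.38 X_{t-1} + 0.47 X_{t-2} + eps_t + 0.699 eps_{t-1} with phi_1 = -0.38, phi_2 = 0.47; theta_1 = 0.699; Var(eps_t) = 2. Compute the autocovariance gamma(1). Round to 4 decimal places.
\gamma(1) = 0.7960

Multiply the model equation by X_{t-k} and take expectations. With theta_0 = psi_0 = 1 and psi_j the MA(infinity) weights, this gives
  gamma(k) - sum_i phi_i gamma(k-i) = c_k,
  c_k = sigma^2 * sum_{j=k..q} theta_j psi_{j-k}   (c_k = 0 for k > q),
using gamma(-m) = gamma(m).
psi-weights needed (psi_j = theta_j + sum_i phi_i psi_{j-i}):
  psi_1 = theta_1 + phi_1 = 0.699 + (-0.38) = 0.319
Right-hand sides:
  c_0 = sigma^2 (1 + theta_1 psi_1) = 2 * (1 + (0.699)(0.319)) = 2 * 1.222981 = 2.445962
  c_1 = sigma^2 theta_1 = 2 * (0.699) = 1.398
  c_2 = 0
Equations for k = 0, 1, 2 (AR order 2, c_2 = 0):
  (E0) gamma(0) = phi_1 gamma(1) + phi_2 gamma(2) + c_0
  (E1) gamma(1) = phi_1 gamma(0) + phi_2 gamma(1) + c_1
  (E2) gamma(2) = phi_1 gamma(1) + phi_2 gamma(0)
From (E1): gamma(1) = A gamma(0) + B with
  A = phi_1 / (1 - phi_2) = -0.38 / 0.53 = -0.716981,   B = c_1 / (1 - phi_2) = 1.398 / 0.53 = 2.637736.
Insert (E2) into (E0): gamma(0) (1 - phi_2^2) = phi_1 (1 + phi_2) gamma(1) + c_0.
  phi_1 (1 + phi_2) = (-0.38)(1.47) = -0.5586,   1 - phi_2^2 = 0.7791.
Replace gamma(1) by A gamma(0) + B and collect gamma(0):
  gamma(0) [0.7791 - (-0.5586)(-0.716981)] = (-0.5586)(2.637736) + 2.445962
  gamma(0) * 0.378594 = 0.972523
  gamma(0) = 0.972523 / 0.378594 = 2.568773.
  gamma(1) = A gamma(0) + B = (-0.716981)(2.568773) + (2.637736) = 0.795974.
Therefore gamma(1) = 0.7960 (to 4 decimal places).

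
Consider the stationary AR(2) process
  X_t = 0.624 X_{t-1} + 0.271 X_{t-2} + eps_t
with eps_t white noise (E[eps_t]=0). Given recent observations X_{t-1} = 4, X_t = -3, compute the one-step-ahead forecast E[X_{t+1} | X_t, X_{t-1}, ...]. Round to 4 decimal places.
E[X_{t+1} \mid \mathcal F_t] = -0.7880

For an AR(p) model X_t = c + sum_i phi_i X_{t-i} + eps_t, the
one-step-ahead conditional mean is
  E[X_{t+1} | X_t, ...] = c + sum_i phi_i X_{t+1-i}.
Substitute known values:
  E[X_{t+1} | ...] = (0.624) * (-3) + (0.271) * (4)
                   = -0.7880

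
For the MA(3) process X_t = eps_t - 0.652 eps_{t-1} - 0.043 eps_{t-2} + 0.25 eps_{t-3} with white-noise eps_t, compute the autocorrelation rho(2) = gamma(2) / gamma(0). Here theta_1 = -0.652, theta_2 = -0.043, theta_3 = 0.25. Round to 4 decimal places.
\rho(2) = -0.1383

For an MA(q) process with theta_0 = 1, the autocovariance is
  gamma(k) = sigma^2 * sum_{i=0..q-k} theta_i * theta_{i+k},
and rho(k) = gamma(k) / gamma(0). Sigma^2 cancels.
  numerator   = (1)*(-0.043) + (-0.652)*(0.25) = -0.206.
  denominator = (1)^2 + (-0.652)^2 + (-0.043)^2 + (0.25)^2 = 1.489453.
  rho(2) = -0.206 / 1.489453 = -0.1383.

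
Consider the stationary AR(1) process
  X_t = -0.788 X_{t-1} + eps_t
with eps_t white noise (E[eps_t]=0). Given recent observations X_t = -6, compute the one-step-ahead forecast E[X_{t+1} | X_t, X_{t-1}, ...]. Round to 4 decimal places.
E[X_{t+1} \mid \mathcal F_t] = 4.7280

For an AR(p) model X_t = c + sum_i phi_i X_{t-i} + eps_t, the
one-step-ahead conditional mean is
  E[X_{t+1} | X_t, ...] = c + sum_i phi_i X_{t+1-i}.
Substitute known values:
  E[X_{t+1} | ...] = (-0.788) * (-6)
                   = 4.7280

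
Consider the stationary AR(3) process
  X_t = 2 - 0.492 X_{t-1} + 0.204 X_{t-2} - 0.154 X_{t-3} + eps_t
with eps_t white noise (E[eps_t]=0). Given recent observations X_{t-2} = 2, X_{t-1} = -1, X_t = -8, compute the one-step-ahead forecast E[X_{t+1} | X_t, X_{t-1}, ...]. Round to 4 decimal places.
E[X_{t+1} \mid \mathcal F_t] = 5.4240

For an AR(p) model X_t = c + sum_i phi_i X_{t-i} + eps_t, the
one-step-ahead conditional mean is
  E[X_{t+1} | X_t, ...] = c + sum_i phi_i X_{t+1-i}.
Substitute known values:
  E[X_{t+1} | ...] = 2 + (-0.492) * (-8) + (0.204) * (-1) + (-0.154) * (2)
                   = 5.4240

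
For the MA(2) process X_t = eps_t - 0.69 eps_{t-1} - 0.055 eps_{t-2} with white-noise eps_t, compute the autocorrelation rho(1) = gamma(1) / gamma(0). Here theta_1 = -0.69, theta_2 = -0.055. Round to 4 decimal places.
\rho(1) = -0.4408

For an MA(q) process with theta_0 = 1, the autocovariance is
  gamma(k) = sigma^2 * sum_{i=0..q-k} theta_i * theta_{i+k},
and rho(k) = gamma(k) / gamma(0). Sigma^2 cancels.
  numerator   = (1)*(-0.69) + (-0.69)*(-0.055) = -0.65205.
  denominator = (1)^2 + (-0.69)^2 + (-0.055)^2 = 1.479125.
  rho(1) = -0.65205 / 1.479125 = -0.4408.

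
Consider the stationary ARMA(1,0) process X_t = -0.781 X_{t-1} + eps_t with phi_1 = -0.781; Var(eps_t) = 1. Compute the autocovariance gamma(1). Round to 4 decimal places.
\gamma(1) = -2.0024

Multiply the model equation by X_{t-k} and take expectations. With theta_0 = psi_0 = 1 and psi_j the MA(infinity) weights, this gives
  gamma(k) - sum_i phi_i gamma(k-i) = c_k,
  c_k = sigma^2 * sum_{j=k..q} theta_j psi_{j-k}   (c_k = 0 for k > q),
using gamma(-m) = gamma(m).
Pure AR (q = 0): c_0 = sigma^2 = 1, c_k = 0 for k >= 1.
Equations for k = 0 and k = 1 (AR order 1):
  gamma(0) = phi_1 gamma(1) + c_0
  gamma(1) = phi_1 gamma(0) + c_1
Substituting the second into the first: gamma(0) (1 - phi_1^2) = c_0 + phi_1 c_1, so
  gamma(0) = c_0 / (1 - phi_1^2) = 1 / (1 - (-0.781)^2) = 1 / 0.390039 = 2.563846.
  gamma(1) = phi_1 gamma(0) = (-0.781)(2.563846) = -2.002364.
Therefore gamma(1) = -2.0024 (to 4 decimal places).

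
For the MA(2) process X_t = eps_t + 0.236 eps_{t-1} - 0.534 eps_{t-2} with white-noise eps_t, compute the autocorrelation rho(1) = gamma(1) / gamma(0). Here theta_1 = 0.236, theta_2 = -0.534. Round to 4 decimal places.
\rho(1) = 0.0820

For an MA(q) process with theta_0 = 1, the autocovariance is
  gamma(k) = sigma^2 * sum_{i=0..q-k} theta_i * theta_{i+k},
and rho(k) = gamma(k) / gamma(0). Sigma^2 cancels.
  numerator   = (1)*(0.236) + (0.236)*(-0.534) = 0.109976.
  denominator = (1)^2 + (0.236)^2 + (-0.534)^2 = 1.340852.
  rho(1) = 0.109976 / 1.340852 = 0.0820.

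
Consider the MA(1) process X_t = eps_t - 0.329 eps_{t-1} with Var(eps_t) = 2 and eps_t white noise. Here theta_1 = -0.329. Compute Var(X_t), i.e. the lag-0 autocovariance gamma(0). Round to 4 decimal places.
\gamma(0) = 2.2165

For an MA(q) process X_t = eps_t + sum_i theta_i eps_{t-i} with
Var(eps_t) = sigma^2, the variance is
  gamma(0) = sigma^2 * (1 + sum_i theta_i^2).
  sum_i theta_i^2 = (-0.329)^2 = 0.108241.
  gamma(0) = 2 * (1 + 0.108241) = 2 * 1.108241 = 2.216482, which rounds to 2.2165.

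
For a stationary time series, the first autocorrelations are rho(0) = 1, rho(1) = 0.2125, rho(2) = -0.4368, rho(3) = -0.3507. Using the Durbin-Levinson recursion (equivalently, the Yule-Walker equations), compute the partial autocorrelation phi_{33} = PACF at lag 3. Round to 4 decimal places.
\phi_{33} = -0.1458

The PACF at lag k is phi_{kk}, the last component of the solution
to the Yule-Walker system G_k phi = r_k where
  (G_k)_{ij} = rho(|i - j|), (r_k)_i = rho(i), i,j = 1..k.
Equivalently, Durbin-Levinson gives phi_{kk} iteratively:
  phi_{11} = rho(1)
  phi_{kk} = [rho(k) - sum_{j=1..k-1} phi_{k-1,j} rho(k-j)]
            / [1 - sum_{j=1..k-1} phi_{k-1,j} rho(j)],
  phi_{k,j} = phi_{k-1,j} - phi_{kk} phi_{k-1,k-j},  j = 1..k-1.
Step k = 1:
  phi_11 = rho(1) = 0.2125.
Step k = 2:
  phi_22 = [rho(2) - phi_11 rho(1)] / [1 - phi_11 rho(1)] = [-0.4368 - (0.2125)(0.2125)] / [1 - (0.2125)(0.2125)]
         = -0.48195625 / 0.95484375 = -0.504749.
  Update: phi_21 = phi_11 - phi_22 phi_11 = 0.2125 - (-0.504749)(0.2125) = 0.319759.
Step k = 3:
  phi_33 = [rho(3) - phi_21 rho(2) - phi_22 rho(1)] / [1 - phi_21 rho(1) - phi_22 rho(2)]
    numerator   = -0.3507 - (0.319759)(-0.4368) - (-0.504749)(0.2125) = -0.10377009
    denominator = 1 - (0.319759)(0.2125) - (-0.504749)(-0.4368) = 0.7115769
  phi_33 = -0.10377009 / 0.7115769 = -0.1458.
Therefore phi_{33} = -0.1458.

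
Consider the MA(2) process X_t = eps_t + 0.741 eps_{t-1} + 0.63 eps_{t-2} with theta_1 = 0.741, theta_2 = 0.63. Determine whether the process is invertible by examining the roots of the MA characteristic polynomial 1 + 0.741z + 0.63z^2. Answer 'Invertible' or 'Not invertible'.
\text{Invertible}

The MA(q) characteristic polynomial is P(z) = 1 + 0.741z + 0.63z^2.
Invertibility requires all roots to lie outside the unit circle, i.e. |z| > 1 for every root.
Set 1 + (0.741) z + (0.63) z^2 = 0, i.e. a z^2 + b z + c = 0 with a = 0.63, b = 0.741, c = 1.
Discriminant D = b^2 - 4ac = (0.741)^2 - 4*(0.63)*1 = 0.549081 - (2.52) = -1.970919.
D < 0, so the roots are the complex-conjugate pair z = (-b +/- i sqrt(-D)) / (2a) = -0.5881 +/- 1.1142i.
For a conjugate pair |z|^2 = z * conj(z) = (product of roots) = c/a = 1/(0.63) = 1.587302, so |z| = sqrt(1.587302) = 1.2599 for both roots.
Moduli of all roots: 1.2599, 1.2599.
All moduli strictly greater than 1? Yes.
Verdict: Invertible.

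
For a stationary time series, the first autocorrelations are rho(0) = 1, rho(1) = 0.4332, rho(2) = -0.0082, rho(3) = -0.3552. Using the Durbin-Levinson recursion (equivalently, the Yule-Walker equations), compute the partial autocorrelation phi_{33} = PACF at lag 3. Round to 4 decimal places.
\phi_{33} = -0.3220

The PACF at lag k is phi_{kk}, the last component of the solution
to the Yule-Walker system G_k phi = r_k where
  (G_k)_{ij} = rho(|i - j|), (r_k)_i = rho(i), i,j = 1..k.
Equivalently, Durbin-Levinson gives phi_{kk} iteratively:
  phi_{11} = rho(1)
  phi_{kk} = [rho(k) - sum_{j=1..k-1} phi_{k-1,j} rho(k-j)]
            / [1 - sum_{j=1..k-1} phi_{k-1,j} rho(j)],
  phi_{k,j} = phi_{k-1,j} - phi_{kk} phi_{k-1,k-j},  j = 1..k-1.
Step k = 1:
  phi_11 = rho(1) = 0.4332.
Step k = 2:
  phi_22 = [rho(2) - phi_11 rho(1)] / [1 - phi_11 rho(1)] = [-0.0082 - (0.4332)(0.4332)] / [1 - (0.4332)(0.4332)]
         = -0.19586224 / 0.81233776 = -0.241109.
  Update: phi_21 = phi_11 - phi_22 phi_11 = 0.4332 - (-0.241109)(0.4332) = 0.537649.
Step k = 3:
  phi_33 = [rho(3) - phi_21 rho(2) - phi_22 rho(1)] / [1 - phi_21 rho(1) - phi_22 rho(2)]
    numerator   = -0.3552 - (0.537649)(-0.0082) - (-0.241109)(0.4332) = -0.24634271
    denominator = 1 - (0.537649)(0.4332) - (-0.241109)(-0.0082) = 0.76511354
  phi_33 = -0.24634271 / 0.76511354 = -0.322.
Therefore phi_{33} = -0.3220.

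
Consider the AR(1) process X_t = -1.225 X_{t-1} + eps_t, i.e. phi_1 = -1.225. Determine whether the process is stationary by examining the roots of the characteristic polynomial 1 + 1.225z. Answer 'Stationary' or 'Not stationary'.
\text{Not stationary}

The AR(p) characteristic polynomial is P(z) = 1 + 1.225z.
Stationarity requires all roots to lie outside the unit circle, i.e. |z| > 1 for every root.
This is linear in z: 1 + (1.225) z = 0  =>  z = -1/(1.225) = -0.816327,  |z| = 0.816327.
Moduli of all roots: 0.8163.
All moduli strictly greater than 1? No.
Verdict: Not stationary.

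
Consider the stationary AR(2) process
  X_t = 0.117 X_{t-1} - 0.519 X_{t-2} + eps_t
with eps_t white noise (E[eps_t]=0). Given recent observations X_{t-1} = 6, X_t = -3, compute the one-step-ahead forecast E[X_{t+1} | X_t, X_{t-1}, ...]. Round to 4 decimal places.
E[X_{t+1} \mid \mathcal F_t] = -3.4650

For an AR(p) model X_t = c + sum_i phi_i X_{t-i} + eps_t, the
one-step-ahead conditional mean is
  E[X_{t+1} | X_t, ...] = c + sum_i phi_i X_{t+1-i}.
Substitute known values:
  E[X_{t+1} | ...] = (0.117) * (-3) + (-0.519) * (6)
                   = -3.4650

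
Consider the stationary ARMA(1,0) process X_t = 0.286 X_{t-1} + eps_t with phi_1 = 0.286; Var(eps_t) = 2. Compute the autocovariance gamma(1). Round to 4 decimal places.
\gamma(1) = 0.6230

Multiply the model equation by X_{t-k} and take expectations. With theta_0 = psi_0 = 1 and psi_j the MA(infinity) weights, this gives
  gamma(k) - sum_i phi_i gamma(k-i) = c_k,
  c_k = sigma^2 * sum_{j=k..q} theta_j psi_{j-k}   (c_k = 0 for k > q),
using gamma(-m) = gamma(m).
Pure AR (q = 0): c_0 = sigma^2 = 2, c_k = 0 for k >= 1.
Equations for k = 0 and k = 1 (AR order 1):
  gamma(0) = phi_1 gamma(1) + c_0
  gamma(1) = phi_1 gamma(0) + c_1
Substituting the second into the first: gamma(0) (1 - phi_1^2) = c_0 + phi_1 c_1, so
  gamma(0) = c_0 / (1 - phi_1^2) = 2 / (1 - (0.286)^2) = 2 / 0.918204 = 2.178165.
  gamma(1) = phi_1 gamma(0) = (0.286)(2.178165) = 0.622955.
Therefore gamma(1) = 0.6230 (to 4 decimal places).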